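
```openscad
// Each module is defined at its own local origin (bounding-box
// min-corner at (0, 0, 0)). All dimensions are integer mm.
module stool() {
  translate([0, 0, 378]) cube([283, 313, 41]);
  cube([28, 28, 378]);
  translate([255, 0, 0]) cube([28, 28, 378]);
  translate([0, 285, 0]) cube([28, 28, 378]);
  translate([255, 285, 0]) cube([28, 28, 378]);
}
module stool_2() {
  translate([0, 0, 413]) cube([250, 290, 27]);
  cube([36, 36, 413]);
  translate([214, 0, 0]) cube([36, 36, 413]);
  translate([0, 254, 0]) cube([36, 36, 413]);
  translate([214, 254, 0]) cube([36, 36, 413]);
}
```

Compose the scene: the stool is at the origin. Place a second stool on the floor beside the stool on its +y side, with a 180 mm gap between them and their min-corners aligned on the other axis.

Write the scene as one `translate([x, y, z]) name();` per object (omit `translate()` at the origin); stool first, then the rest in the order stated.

stool();
translate([0, 493, 0]) stool_2();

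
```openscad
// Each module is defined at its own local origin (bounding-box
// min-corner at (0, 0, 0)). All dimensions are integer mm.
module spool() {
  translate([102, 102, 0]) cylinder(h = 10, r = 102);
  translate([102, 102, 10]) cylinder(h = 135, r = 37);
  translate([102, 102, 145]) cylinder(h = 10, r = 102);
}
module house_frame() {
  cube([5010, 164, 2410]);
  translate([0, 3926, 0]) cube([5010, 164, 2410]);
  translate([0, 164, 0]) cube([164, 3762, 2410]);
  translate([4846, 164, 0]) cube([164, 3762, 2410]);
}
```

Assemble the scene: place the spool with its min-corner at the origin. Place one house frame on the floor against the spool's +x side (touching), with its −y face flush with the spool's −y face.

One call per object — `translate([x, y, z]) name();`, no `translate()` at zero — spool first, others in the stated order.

spool();
translate([204, 0, 0]) house_frame();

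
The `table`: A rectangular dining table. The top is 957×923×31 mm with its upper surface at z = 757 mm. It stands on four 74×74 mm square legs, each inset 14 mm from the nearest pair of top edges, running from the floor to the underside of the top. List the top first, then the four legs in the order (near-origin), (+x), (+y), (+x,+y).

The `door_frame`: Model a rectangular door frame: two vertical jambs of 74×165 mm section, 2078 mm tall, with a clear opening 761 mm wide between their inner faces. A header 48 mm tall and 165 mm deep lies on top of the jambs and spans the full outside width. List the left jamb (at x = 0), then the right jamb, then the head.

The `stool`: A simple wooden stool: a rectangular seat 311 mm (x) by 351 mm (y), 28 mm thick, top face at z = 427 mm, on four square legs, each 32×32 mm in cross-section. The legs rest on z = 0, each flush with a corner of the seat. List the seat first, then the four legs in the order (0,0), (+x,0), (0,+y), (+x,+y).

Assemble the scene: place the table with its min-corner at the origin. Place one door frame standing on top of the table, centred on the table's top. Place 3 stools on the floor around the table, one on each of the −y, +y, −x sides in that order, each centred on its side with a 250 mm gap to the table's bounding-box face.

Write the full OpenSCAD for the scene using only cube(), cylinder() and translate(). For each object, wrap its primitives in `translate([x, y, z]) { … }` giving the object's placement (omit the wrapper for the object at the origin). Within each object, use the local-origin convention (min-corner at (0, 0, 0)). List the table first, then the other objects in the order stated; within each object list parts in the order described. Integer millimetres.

translate([0, 0, 726]) cube([957, 923, 31]);
translate([14, 14, 0]) cube([74, 74, 726]);
translate([869, 14, 0]) cube([74, 74, 726]);
translate([14, 835, 0]) cube([74, 74, 726]);
translate([869, 835, 0]) cube([74, 74, 726]);
translate([24, 379, 757]) {
  cube([74, 165, 2078]);
  translate([835, 0, 0]) cube([74, 165, 2078]);
  translate([0, 0, 2078]) cube([909, 165, 48]);
}
translate([323, -601, 0]) {
  translate([0, 0, 399]) cube([311, 351, 28]);
  cube([32, 32, 399]);
  translate([279, 0, 0]) cube([32, 32, 399]);
  translate([0, 319, 0]) cube([32, 32, 399]);
  translate([279, 319, 0]) cube([32, 32, 399]);
}
translate([323, 1173, 0]) {
  translate([0, 0, 399]) cube([311, 351, 28]);
  cube([32, 32, 399]);
  translate([279, 0, 0]) cube([32, 32, 399]);
  translate([0, 319, 0]) cube([32, 32, 399]);
  translate([279, 319, 0]) cube([32, 32, 399]);
}
translate([-561, 286, 0]) {
  translate([0, 0, 399]) cube([311, 351, 28]);
  cube([32, 32, 399]);
  translate([279, 0, 0]) cube([32, 32, 399]);
  translate([0, 319, 0]) cube([32, 32, 399]);
  translate([279, 319, 0]) cube([32, 32, 399]);
}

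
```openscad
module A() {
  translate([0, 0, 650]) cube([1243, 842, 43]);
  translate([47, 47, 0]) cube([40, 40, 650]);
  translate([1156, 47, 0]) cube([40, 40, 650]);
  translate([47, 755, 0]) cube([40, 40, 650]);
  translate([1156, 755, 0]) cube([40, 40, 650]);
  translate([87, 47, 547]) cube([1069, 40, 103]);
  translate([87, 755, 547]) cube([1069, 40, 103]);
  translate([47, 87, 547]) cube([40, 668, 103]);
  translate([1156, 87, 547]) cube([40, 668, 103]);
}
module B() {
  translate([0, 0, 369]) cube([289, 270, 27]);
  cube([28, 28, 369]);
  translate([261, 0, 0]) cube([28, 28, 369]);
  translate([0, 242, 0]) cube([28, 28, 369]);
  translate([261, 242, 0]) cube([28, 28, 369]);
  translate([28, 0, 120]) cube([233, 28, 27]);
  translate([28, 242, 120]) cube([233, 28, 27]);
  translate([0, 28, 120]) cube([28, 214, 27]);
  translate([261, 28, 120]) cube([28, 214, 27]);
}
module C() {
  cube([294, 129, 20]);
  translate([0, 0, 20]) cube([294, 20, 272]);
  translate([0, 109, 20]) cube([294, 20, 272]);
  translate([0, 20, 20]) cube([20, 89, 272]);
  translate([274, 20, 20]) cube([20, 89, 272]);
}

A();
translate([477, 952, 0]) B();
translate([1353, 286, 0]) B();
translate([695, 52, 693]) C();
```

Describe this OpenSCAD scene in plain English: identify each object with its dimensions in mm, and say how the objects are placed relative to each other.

A is a table with a 1243×842 mm rectangular top, 43 mm thick, top surface at z = 693 mm, supported by four 40×40 mm square legs, each inset 47 mm from the nearest pair of top edges, running from the floor. Four apron rails, 40 mm thick and 103 mm tall, run between adjacent legs with their top edges flush with the underside of the top and their outer faces flush with the legs' outer faces.

B is a four-legged stool. The seat is 289×270 mm, 27 mm thick, top at z = 396 mm. It stands on four square legs, each 28×28 mm in cross-section, from z = 0 to the seat underside, each flush with a corner of the seat. Four stretchers, 28 mm wide and 27 mm tall, connect adjacent legs with their undersides at z = 120 mm, each running between the inner faces of the legs it joins and aligned with the legs' outer faces on the other axis.

C is an open-topped rectangular box: outside dimensions 294×129×292 mm, with a uniform wall and base thickness of 20 mm. The base is a full 294×129 slab on the floor; four walls sit on top of the base. The front and back walls (the −y and +y sides) span the full width; the two side walls fit between them.

Two stools sit around the table at the +y, +x sides. The open box is on top of the table.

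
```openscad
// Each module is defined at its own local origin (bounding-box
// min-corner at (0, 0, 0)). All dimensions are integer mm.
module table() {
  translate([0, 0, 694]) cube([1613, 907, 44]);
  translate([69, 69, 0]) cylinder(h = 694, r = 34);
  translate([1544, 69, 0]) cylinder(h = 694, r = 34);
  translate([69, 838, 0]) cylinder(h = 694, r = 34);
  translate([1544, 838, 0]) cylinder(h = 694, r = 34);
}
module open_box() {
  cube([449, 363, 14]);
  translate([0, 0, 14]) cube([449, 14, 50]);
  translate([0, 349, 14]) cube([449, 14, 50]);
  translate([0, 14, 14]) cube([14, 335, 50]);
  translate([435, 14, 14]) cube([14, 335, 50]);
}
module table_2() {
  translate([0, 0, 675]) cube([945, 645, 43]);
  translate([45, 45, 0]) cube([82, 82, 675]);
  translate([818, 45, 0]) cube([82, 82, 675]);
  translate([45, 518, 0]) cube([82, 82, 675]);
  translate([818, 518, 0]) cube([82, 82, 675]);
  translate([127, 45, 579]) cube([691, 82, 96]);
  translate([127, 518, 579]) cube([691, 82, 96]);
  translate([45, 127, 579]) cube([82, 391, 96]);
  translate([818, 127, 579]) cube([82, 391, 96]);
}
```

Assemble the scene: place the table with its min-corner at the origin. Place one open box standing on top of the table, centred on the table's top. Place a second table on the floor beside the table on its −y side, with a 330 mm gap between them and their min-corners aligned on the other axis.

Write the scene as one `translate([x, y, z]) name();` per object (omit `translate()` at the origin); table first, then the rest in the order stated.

table();
translate([582, 272, 738]) open_box();
translate([0, -975, 0]) table_2();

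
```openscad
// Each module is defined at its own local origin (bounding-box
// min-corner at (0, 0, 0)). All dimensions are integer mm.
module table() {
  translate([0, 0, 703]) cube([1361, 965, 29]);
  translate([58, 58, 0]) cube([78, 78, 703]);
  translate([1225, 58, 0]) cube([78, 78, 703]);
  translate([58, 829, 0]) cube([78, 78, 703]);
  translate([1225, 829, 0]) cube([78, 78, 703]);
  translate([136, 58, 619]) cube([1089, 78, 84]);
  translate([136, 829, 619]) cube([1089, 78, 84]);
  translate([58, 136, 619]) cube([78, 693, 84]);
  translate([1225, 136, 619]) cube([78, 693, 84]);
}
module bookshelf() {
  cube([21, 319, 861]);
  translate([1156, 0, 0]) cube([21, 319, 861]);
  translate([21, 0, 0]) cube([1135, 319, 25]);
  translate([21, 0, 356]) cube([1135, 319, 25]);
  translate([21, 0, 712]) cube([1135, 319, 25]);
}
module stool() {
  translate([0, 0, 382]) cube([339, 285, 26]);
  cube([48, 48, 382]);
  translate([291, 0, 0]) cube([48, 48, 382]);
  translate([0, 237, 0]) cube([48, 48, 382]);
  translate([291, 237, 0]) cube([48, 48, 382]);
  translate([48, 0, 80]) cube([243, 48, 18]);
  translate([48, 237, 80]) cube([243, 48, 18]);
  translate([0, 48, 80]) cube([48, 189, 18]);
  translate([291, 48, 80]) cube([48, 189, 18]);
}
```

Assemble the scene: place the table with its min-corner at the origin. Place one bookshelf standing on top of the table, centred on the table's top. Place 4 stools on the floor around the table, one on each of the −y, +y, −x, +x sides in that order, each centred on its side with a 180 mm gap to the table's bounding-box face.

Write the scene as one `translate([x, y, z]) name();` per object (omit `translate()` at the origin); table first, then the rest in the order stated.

table();
translate([92, 323, 732]) bookshelf();
translate([511, -465, 0]) stool();
translate([511, 1145, 0]) stool();
translate([-519, 340, 0]) stool();
translate([1541, 340, 0]) stool();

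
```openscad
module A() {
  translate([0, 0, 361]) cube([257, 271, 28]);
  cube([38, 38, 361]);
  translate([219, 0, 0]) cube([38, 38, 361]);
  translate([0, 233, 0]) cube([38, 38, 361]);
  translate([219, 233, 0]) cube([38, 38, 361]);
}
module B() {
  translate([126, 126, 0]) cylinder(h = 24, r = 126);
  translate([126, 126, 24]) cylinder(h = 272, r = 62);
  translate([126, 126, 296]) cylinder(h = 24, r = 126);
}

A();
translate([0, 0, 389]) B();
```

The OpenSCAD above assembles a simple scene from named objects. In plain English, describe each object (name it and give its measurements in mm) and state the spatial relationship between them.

A is a four-legged stool. The seat is a 257×271×28 mm slab whose top surface is at z = 389 mm; four square legs, each 38×38 mm in cross-section, run from the floor (z = 0) to the underside of the seat, each flush with a corner of the seat.

B is a spool: two coaxial disc flanges of radius 126 mm and thickness 24 mm, joined by a core cylinder of radius 62 mm and height 272 mm. The lower flange rests on z = 0 and the three cylinders share a vertical axis.

The spool is on top of the stool.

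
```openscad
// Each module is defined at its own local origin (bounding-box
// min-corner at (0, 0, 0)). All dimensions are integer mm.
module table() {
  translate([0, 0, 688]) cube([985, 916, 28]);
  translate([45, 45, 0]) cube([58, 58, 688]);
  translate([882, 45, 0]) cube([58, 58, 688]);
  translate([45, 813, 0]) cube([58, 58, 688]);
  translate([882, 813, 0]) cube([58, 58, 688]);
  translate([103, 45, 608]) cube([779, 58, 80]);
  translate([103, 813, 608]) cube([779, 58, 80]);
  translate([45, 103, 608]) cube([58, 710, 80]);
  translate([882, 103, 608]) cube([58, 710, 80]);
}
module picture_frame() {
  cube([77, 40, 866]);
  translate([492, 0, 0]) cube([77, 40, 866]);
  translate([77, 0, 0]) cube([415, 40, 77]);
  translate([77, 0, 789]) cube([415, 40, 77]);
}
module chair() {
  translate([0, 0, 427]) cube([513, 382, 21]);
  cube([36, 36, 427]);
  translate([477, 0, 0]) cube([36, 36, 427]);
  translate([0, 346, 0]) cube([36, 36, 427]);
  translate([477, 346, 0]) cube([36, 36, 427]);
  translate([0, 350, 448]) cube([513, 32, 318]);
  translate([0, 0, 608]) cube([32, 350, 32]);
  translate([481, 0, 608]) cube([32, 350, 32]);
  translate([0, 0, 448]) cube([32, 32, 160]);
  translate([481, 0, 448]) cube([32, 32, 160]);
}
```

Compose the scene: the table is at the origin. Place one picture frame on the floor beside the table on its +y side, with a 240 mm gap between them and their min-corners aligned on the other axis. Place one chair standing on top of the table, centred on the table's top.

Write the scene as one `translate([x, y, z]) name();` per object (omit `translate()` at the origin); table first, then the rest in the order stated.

table();
translate([0, 1156, 0]) picture_frame();
translate([236, 267, 716]) chair();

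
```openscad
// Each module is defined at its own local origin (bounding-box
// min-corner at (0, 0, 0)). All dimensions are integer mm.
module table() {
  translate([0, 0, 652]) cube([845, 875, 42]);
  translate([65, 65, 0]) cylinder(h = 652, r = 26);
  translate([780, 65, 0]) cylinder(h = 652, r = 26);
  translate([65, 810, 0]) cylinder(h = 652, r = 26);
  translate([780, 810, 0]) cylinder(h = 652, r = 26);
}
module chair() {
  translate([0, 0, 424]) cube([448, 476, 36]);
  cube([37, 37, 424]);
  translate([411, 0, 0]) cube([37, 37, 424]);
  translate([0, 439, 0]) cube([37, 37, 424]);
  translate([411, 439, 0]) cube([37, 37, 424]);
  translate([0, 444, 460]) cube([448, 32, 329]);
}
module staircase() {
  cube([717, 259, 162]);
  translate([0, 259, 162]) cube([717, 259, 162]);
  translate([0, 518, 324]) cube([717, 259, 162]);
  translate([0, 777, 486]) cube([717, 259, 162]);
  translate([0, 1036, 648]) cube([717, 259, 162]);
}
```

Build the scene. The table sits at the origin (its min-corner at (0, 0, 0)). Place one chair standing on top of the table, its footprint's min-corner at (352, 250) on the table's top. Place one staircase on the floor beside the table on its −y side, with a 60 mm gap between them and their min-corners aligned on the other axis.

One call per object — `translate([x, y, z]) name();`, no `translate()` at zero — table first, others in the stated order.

table();
translate([352, 250, 694]) chair();
translate([0, -1355, 0]) staircase();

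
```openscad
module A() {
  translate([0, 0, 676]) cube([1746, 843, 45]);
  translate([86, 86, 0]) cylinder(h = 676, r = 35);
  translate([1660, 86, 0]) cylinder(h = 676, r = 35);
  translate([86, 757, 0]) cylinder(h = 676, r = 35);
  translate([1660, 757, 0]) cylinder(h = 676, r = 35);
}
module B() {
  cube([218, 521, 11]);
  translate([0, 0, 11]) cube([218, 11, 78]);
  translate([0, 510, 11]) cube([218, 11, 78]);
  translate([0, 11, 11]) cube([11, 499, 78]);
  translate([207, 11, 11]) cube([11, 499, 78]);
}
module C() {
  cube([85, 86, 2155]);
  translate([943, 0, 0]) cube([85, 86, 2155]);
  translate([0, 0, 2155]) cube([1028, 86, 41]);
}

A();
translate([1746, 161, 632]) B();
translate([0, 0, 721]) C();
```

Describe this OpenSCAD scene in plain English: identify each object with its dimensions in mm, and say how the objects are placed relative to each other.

A is a table: top 1746 mm (x) × 843 mm (y), 45 mm thick, upper face at z = 721 mm, on four round legs of 70 mm diameter, each leg's bounding box inset 51 mm from the nearest pair of top edges, running from z = 0 to the bottom of the top.

B is an open-topped rectangular box: outside dimensions 218×521×89 mm, with a uniform wall and base thickness of 11 mm. The base is a full 218×521 slab on the floor; four walls sit on top of the base. The front and back walls (the −y and +y sides) span the full width; the two side walls fit between them.

C is a door frame. The clear opening is 858 mm wide and 2155 mm high. Two 85 mm wide jambs, 86 mm deep, stand either side of the opening from the floor to the top of the opening. A 41 mm thick head sits across the top of both jambs, spanning the full outside width of the frame.

The open box is beside the table with their tops flush at z = 721. The door frame is on top of the table.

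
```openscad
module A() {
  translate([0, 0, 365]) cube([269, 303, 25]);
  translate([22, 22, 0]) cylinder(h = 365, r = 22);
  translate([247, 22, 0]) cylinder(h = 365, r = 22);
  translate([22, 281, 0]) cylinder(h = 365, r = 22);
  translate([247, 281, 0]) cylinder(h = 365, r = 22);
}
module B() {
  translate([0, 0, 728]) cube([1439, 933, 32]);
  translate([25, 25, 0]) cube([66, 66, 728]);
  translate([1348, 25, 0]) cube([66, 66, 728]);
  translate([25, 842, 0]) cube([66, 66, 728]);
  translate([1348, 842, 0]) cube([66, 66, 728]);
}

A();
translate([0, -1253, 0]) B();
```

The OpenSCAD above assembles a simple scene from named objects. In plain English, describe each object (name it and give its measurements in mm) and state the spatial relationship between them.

A is a four-legged stool. The seat is a 269×303×25 mm slab whose top surface is at z = 390 mm; four round legs, each 44 mm in diameter, run from the floor (z = 0) to the underside of the seat, each leg's axis is inset half a diameter from the nearest pair of seat edges (so the leg's bounding box is flush with the corner).

B is a rectangular dining table. The top is 1439×933×32 mm with its upper surface at z = 760 mm. It stands on four 66×66 mm square legs, each inset 25 mm from the nearest pair of top edges, running from the floor to the underside of the top.

The table is on the floor beside the stool on its −y side.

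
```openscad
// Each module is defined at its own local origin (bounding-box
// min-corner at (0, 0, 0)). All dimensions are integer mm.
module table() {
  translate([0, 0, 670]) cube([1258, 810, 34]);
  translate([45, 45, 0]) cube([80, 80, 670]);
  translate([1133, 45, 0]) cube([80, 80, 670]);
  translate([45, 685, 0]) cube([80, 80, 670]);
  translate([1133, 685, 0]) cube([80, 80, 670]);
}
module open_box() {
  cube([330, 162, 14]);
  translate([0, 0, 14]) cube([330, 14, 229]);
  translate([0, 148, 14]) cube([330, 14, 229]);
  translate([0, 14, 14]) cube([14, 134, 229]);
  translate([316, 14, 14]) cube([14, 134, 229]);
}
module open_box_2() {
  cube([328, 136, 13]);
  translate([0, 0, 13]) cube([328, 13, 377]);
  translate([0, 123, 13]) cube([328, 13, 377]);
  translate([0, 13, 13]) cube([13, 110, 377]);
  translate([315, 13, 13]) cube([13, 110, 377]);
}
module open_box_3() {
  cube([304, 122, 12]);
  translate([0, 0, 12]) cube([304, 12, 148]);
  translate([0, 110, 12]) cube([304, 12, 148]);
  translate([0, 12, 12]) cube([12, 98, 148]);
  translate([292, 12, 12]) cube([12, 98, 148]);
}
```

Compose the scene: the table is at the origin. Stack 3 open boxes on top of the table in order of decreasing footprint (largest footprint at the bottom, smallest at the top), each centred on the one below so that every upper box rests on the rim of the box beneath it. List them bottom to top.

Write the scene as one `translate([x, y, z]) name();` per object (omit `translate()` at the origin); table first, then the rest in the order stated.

table();
translate([464, 324, 704]) open_box();
translate([465, 337, 947]) open_box_2();
translate([477, 344, 1337]) open_box_3();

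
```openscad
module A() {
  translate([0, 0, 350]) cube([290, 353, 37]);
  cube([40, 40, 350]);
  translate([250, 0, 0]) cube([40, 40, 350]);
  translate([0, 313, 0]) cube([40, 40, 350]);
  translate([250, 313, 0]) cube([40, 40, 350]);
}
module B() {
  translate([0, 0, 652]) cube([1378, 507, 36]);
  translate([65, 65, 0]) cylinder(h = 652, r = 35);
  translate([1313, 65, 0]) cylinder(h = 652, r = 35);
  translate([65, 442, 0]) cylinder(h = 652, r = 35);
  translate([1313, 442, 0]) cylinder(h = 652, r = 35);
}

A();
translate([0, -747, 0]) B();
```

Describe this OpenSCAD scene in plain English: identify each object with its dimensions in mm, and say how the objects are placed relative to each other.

A is a four-legged stool. The seat is 290×353 mm, 37 mm thick, top at z = 387 mm. It stands on four square legs, each 40×40 mm in cross-section, from z = 0 to the seat underside, each flush with a corner of the seat.

B is a table: top 1378 mm (x) × 507 mm (y), 36 mm thick, upper face at z = 688 mm, on four round legs of 70 mm diameter, each leg's bounding box inset 30 mm from the nearest pair of top edges, running from z = 0 to the bottom of the top.

The table is on the floor beside the stool on its −y side.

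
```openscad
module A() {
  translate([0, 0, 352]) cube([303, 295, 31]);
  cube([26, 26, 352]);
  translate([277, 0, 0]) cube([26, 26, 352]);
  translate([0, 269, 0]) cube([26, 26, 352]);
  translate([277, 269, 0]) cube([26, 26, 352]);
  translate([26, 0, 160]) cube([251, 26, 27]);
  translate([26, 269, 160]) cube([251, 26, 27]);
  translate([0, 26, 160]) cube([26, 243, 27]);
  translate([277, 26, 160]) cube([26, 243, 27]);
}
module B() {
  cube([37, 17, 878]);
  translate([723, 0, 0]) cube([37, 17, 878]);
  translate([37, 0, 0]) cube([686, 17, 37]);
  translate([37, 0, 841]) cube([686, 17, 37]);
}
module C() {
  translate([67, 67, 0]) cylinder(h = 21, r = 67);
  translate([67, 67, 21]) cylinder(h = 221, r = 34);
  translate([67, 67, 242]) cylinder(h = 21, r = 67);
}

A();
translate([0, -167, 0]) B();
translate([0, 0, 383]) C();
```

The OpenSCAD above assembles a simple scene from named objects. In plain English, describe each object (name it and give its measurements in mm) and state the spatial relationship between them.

A is a simple wooden stool: a rectangular seat 303 mm (x) by 295 mm (y), 31 mm thick, top face at z = 383 mm, on four square legs, each 26×26 mm in cross-section. The legs rest on z = 0, each flush with a corner of the seat. Four stretchers, 26 mm wide and 27 mm tall, connect adjacent legs with their undersides at z = 160 mm, each running between the inner faces of the legs it joins and aligned with the legs' outer faces on the other axis.

B is a picture frame with a 686×804 mm rectangular opening (x by z) and a uniform 37 mm border on every side. Frame depth is 17 mm along y. It is built from two vertical stiles running the full outside height and two horizontal rails spanning the gap between the stiles.

C is a spool: two coaxial disc flanges of radius 67 mm and thickness 21 mm, joined by a core cylinder of radius 34 mm and height 221 mm. The lower flange rests on z = 0 and the three cylinders share a vertical axis.

The picture frame is on the floor beside the stool on its −y side. The spool is on top of the stool.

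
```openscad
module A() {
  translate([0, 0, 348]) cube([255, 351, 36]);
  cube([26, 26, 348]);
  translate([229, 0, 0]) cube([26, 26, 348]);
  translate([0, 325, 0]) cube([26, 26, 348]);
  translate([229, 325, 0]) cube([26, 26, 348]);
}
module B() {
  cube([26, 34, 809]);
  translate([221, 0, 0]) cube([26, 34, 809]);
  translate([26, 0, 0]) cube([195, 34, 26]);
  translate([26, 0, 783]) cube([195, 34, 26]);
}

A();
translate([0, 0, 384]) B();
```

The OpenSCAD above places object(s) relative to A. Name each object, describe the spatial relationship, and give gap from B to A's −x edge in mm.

A is a stool. B is a picture frame. The picture frame is on top of the stool. The gap from the picture frame to the stool's −x edge is 0 mm.

The picture frame's min-x is at 0; the stool's min-x is 0; gap = 0 mm.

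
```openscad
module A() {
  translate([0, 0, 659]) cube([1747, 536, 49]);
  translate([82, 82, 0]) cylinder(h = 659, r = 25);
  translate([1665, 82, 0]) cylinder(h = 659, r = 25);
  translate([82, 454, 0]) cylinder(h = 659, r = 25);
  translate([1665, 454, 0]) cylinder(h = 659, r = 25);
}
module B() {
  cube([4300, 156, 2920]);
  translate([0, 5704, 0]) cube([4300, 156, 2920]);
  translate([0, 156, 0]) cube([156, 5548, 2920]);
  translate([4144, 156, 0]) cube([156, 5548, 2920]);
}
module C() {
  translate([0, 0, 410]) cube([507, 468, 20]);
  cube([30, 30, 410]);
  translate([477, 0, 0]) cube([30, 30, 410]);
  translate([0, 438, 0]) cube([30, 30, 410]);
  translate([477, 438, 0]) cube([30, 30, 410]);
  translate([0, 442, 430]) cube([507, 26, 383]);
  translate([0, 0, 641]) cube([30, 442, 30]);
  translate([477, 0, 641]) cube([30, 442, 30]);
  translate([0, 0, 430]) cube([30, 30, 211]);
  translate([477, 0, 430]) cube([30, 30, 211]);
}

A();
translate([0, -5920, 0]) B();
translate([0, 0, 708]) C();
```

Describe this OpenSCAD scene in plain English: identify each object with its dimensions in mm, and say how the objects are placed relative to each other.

A is a rectangular dining table. The top is 1747×536×49 mm with its upper surface at z = 708 mm. It stands on four round legs of 50 mm diameter, each leg's bounding box inset 57 mm from the nearest pair of top edges, running from the floor to the underside of the top.

B is a box-shaped house frame (walls only): outside footprint 4300×5860 mm, wall height 2920 mm, wall thickness 156 mm. The two y-facing walls run the full x-width; the two x-facing walls fit between the inner faces of the y-facing walls.

C is a chair. The seat is a 507×468×20 mm slab with its top at z = 430 mm, on four 30×30 mm corner legs (flush with the seat edges, standing on z = 0). A flat backrest 26 mm thick, 383 mm tall, spans the full seat width and rises from the seat top along its +y edge, rear face flush with the rear of the seat. Two armrests of 30×30 mm section run along each side from the seat's front edge to the front of the backrest, top faces 241 mm above the seat top and outer faces flush with the seat's x-edges; a 30×30 mm post under the front of each armrest stands on the seat at the front corner.

The house frame is on the floor beside the table on its −y side. The chair is on top of the table.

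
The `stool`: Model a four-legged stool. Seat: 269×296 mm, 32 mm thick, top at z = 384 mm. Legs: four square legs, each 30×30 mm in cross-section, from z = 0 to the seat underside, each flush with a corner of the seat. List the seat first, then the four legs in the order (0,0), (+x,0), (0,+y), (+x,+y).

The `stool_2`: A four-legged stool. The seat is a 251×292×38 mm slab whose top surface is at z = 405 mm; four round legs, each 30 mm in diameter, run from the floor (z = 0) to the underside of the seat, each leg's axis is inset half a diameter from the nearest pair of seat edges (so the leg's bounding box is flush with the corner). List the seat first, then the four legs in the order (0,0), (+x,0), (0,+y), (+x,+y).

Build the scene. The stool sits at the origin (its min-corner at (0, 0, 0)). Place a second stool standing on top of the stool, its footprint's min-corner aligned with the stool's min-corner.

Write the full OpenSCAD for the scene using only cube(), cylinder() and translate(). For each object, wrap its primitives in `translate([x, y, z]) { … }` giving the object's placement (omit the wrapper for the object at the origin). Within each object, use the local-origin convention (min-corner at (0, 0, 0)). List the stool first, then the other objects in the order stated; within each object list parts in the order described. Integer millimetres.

translate([0, 0, 352]) cube([269, 296, 32]);
cube([30, 30, 352]);
translate([239, 0, 0]) cube([30, 30, 352]);
translate([0, 266, 0]) cube([30, 30, 352]);
translate([239, 266, 0]) cube([30, 30, 352]);
translate([0, 0, 384]) {
  translate([0, 0, 367]) cube([251, 292, 38]);
  translate([15, 15, 0]) cylinder(h = 367, r = 15);
  translate([236, 15, 0]) cylinder(h = 367, r = 15);
  translate([15, 277, 0]) cylinder(h = 367, r = 15);
  translate([236, 277, 0]) cylinder(h = 367, r = 15);
}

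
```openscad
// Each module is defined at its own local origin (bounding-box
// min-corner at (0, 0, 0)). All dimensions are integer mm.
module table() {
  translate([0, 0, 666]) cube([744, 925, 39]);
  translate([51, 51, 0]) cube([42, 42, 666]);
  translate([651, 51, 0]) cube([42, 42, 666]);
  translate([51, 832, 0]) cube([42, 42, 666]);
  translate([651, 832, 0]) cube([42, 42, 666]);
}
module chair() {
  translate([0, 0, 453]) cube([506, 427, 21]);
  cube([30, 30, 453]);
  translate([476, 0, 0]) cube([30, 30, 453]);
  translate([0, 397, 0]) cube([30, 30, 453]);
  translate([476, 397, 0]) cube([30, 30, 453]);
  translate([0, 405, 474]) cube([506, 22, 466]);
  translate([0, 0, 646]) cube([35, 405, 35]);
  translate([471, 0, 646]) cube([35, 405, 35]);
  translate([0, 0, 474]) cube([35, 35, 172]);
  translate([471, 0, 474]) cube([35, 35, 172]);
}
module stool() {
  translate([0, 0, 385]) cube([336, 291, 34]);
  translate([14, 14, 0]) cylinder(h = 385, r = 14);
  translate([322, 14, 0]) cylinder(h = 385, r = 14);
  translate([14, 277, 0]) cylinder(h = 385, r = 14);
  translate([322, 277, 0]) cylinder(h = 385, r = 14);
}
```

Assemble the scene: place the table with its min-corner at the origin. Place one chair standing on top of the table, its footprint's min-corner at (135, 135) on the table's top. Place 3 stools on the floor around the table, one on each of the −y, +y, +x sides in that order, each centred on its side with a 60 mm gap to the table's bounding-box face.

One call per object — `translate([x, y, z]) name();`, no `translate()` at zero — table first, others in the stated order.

table();
translate([135, 135, 705]) chair();
translate([204, -351, 0]) stool();
translate([204, 985, 0]) stool();
translate([804, 317, 0]) stool();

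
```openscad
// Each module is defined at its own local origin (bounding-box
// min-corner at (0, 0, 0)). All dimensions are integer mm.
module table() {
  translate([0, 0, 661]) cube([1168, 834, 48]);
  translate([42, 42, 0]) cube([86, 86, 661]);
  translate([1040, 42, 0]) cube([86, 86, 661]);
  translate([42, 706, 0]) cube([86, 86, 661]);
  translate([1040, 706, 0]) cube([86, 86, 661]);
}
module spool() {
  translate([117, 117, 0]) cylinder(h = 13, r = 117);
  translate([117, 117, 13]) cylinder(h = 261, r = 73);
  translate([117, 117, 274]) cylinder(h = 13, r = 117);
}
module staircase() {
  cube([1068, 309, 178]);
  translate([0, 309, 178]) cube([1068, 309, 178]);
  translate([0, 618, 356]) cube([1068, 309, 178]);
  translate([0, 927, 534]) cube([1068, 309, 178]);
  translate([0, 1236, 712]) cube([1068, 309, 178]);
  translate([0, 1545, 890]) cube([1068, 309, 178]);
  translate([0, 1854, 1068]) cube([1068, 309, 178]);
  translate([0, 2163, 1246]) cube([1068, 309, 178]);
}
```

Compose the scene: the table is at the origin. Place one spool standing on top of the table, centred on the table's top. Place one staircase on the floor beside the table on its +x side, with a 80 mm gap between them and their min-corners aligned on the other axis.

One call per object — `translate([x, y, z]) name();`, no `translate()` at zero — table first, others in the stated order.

table();
translate([467, 300, 709]) spool();
translate([1248, 0, 0]) staircase();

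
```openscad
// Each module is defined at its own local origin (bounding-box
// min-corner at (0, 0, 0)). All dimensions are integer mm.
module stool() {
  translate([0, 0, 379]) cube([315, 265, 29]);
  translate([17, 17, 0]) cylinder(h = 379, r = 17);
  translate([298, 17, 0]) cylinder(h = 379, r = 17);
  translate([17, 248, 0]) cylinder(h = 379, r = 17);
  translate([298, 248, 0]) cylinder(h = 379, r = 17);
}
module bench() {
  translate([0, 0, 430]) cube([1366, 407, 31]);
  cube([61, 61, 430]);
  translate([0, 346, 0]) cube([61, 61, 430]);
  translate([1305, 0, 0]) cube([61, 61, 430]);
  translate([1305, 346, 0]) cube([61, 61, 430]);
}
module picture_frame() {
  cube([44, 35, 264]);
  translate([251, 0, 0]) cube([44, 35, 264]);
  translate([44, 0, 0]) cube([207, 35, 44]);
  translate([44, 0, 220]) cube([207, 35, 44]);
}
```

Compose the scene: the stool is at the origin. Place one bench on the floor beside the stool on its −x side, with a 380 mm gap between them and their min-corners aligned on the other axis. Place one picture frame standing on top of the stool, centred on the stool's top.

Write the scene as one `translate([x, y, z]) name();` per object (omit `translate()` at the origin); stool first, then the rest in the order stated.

stool();
translate([-1746, 0, 0]) bench();
translate([10, 115, 408]) picture_frame();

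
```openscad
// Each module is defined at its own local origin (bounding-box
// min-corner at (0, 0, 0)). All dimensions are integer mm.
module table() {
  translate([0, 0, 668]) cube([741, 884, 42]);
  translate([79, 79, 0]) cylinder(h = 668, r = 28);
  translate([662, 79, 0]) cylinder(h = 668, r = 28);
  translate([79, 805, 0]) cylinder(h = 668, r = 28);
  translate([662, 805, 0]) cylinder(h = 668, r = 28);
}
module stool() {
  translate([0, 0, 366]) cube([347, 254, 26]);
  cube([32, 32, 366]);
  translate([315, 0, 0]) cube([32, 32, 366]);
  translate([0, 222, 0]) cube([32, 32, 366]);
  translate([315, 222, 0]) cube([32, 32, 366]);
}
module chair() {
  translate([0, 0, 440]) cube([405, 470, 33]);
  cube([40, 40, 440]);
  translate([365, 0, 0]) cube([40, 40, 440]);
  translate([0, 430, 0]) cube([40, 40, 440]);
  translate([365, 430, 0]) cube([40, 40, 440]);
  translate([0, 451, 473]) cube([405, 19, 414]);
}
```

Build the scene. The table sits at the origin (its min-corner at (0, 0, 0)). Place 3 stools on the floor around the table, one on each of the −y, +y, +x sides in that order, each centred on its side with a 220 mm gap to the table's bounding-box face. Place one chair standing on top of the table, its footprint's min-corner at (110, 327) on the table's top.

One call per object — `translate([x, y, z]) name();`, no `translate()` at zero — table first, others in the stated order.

table();
translate([197, -474, 0]) stool();
translate([197, 1104, 0]) stool();
translate([961, 315, 0]) stool();
translate([110, 327, 710]) chair();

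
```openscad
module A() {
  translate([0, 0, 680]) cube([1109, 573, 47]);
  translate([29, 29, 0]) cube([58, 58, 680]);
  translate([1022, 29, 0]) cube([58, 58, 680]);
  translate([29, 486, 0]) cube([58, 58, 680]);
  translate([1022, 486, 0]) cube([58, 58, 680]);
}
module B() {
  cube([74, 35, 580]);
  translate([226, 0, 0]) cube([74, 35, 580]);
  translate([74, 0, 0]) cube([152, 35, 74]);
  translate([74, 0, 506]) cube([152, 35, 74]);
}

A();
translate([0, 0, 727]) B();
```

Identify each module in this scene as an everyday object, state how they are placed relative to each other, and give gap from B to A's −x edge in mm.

The picture frame's min-x is at 0; the table's min-x is 0; gap = 0 mm.

A is a table. B is a picture frame. The picture frame is on top of the table. The gap from the picture frame to the table's −x edge is 0 mm.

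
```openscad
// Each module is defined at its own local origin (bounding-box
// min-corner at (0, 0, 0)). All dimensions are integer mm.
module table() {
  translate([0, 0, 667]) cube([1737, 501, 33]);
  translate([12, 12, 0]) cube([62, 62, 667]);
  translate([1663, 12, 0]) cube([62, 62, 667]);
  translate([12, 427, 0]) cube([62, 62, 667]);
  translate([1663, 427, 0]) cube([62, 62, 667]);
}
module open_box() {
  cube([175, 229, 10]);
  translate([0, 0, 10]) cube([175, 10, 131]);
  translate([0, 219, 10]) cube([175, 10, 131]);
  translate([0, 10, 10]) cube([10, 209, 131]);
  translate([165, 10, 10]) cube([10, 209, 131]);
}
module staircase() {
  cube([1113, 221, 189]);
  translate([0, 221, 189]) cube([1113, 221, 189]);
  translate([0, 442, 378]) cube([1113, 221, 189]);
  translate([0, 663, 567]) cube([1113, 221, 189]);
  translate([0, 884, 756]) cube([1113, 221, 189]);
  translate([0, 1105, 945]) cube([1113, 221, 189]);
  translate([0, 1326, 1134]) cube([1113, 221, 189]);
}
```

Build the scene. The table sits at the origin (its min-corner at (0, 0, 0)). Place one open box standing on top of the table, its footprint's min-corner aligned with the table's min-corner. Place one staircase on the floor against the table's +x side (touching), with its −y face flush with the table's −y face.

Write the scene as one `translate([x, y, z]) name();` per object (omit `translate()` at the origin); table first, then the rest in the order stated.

table();
translate([0, 0, 700]) open_box();
translate([1737, 0, 0]) staircase();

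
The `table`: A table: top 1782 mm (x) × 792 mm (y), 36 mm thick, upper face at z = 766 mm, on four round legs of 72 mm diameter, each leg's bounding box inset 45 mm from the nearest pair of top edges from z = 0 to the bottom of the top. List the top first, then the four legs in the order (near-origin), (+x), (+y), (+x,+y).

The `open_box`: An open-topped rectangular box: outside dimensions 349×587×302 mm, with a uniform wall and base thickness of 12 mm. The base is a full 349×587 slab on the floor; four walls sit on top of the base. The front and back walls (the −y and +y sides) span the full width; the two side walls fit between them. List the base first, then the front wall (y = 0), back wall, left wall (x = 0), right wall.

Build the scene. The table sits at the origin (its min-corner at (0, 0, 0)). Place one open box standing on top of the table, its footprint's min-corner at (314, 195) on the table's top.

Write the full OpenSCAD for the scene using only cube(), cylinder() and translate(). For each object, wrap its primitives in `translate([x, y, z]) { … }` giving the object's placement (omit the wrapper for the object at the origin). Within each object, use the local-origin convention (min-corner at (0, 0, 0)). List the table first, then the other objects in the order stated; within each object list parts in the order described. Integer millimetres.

translate([0, 0, 730]) cube([1782, 792, 36]);
translate([81, 81, 0]) cylinder(h = 730, r = 36);
translate([1701, 81, 0]) cylinder(h = 730, r = 36);
translate([81, 711, 0]) cylinder(h = 730, r = 36);
translate([1701, 711, 0]) cylinder(h = 730, r = 36);
translate([314, 195, 766]) {
  cube([349, 587, 12]);
  translate([0, 0, 12]) cube([349, 12, 290]);
  translate([0, 575, 12]) cube([349, 12, 290]);
  translate([0, 12, 12]) cube([12, 563, 290]);
  translate([337, 12, 12]) cube([12, 563, 290]);
}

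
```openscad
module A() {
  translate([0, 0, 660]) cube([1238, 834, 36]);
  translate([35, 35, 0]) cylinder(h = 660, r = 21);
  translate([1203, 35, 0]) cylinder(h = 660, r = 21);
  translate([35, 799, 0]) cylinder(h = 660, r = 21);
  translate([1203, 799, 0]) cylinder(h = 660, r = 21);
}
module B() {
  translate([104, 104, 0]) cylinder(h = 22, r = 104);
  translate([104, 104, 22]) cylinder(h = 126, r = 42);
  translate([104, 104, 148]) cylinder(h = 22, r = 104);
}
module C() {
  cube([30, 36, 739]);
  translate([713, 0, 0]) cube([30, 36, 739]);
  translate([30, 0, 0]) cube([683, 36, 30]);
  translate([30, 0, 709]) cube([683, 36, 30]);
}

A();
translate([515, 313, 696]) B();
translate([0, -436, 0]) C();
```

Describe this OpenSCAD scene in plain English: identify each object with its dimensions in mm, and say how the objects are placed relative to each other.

A is a rectangular dining table. The top is 1238×834×36 mm with its upper surface at z = 696 mm. It stands on four round legs of 42 mm diameter, each leg's bounding box inset 14 mm from the nearest pair of top edges, running from the floor to the underside of the top.

B is a spool: two coaxial disc flanges of radius 104 mm and thickness 22 mm, joined by a core cylinder of radius 42 mm and height 126 mm. The lower flange rests on z = 0 and the three cylinders share a vertical axis.

C is a rectangular picture frame lying in the x–z plane (depth along y). The opening is 683 mm wide (x) by 679 mm tall (z), surrounded by a border 30 mm wide on all four sides. The frame is 36 mm deep and is made of two full-height vertical stiles with two horizontal rails fitted between them.

The spool is on top of the table, centred. The picture frame is on the floor beside the table on its −y side.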